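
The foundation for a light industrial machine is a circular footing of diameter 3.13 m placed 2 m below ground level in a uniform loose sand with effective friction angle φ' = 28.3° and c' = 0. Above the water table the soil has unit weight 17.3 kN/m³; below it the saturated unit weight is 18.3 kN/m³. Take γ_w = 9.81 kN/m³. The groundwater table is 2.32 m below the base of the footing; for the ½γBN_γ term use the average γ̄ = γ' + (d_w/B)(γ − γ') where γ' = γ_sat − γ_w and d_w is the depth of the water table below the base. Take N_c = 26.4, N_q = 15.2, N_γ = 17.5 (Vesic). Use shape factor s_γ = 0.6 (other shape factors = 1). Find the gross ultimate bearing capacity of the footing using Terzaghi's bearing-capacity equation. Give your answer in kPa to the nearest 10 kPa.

q_ult ≈ 770 kPa

q = γ·D_f = 17.3 × 2 = 34.6 kPa.
γ' = 8.49 kN/m³; averaging over the depth B below the base, γ̄ = γ' + (d_w/B)(γ − γ') = 15.02 kN/m³.
q·N_q = 34.6 × 15.2 = 525.92 kPa
0.5·γ·B·N_γ·s_γ = 0.5 × 15.02 × 3.13 × 17.5 × 0.6 = 246.82 kPa
q_ult = 525.92 + 246.82 = 772.74 kPa.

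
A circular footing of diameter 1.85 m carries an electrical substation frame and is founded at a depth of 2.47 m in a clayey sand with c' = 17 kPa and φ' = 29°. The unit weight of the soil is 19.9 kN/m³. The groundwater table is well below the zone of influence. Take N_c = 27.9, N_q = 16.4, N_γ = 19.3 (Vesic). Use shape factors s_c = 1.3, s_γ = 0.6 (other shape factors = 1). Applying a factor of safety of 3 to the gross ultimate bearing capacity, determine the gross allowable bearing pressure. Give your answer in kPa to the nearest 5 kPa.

q_all ≈ 545 kPa

Effective surcharge at the founding depth q = γ·D_f = 19.9 × 2.47 = 49.153 kPa.
q_ult = c·N_c·s_c + q·N_q + 0.5·γ·B·N_γ·s_γ
     = 17 × 27.9 × 1.3 + 49.153 × 16.4 + 0.5 × 19.9 × 1.85 × 19.3 × 0.6
     = 616.59 + 806.11 + 213.16 = 1635.9 kPa.
q_all = q_ult / FS = 1635.9 / 3 = 545.29 kPa.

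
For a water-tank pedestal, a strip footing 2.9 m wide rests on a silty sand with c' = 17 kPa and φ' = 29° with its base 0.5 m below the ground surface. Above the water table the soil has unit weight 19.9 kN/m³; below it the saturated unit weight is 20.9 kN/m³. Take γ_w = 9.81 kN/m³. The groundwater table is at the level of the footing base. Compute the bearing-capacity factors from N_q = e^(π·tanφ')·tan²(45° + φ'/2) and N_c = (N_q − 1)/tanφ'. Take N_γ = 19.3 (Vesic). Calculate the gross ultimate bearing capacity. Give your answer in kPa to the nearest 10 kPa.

q_ult ≈ 950 kPa

tan29° = 0.5543, so N_q = e^(π×0.5543)·tan²(59.5°) = 5.705 × 2.882 = 16.44.
N_c = (16.44 − 1)/tan29° = 27.86.
q = γ·D_f = 19.9 × 0.5 = 9.95 kPa.
For the ½γBN_γ term take γ' = 20.9 − 9.81 = 11.09 kN/m³ (soil below base is submerged).
c·N_c = 17 × 27.86 = 473.63 kPa
q·N_q = 9.95 × 16.443 = 163.61 kPa
0.5·γ·B·N_γ = 0.5 × 11.09 × 2.9 × 19.3 = 310.35 kPa
q_ult = 473.63 + 163.61 + 310.35 = 947.59 kPa.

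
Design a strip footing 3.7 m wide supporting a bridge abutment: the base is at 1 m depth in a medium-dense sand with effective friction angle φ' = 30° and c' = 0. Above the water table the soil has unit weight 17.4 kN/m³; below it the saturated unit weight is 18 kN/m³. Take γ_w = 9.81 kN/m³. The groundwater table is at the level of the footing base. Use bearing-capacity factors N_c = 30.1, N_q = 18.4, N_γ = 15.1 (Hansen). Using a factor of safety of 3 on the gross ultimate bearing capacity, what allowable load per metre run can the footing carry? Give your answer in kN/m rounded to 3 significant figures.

Effective surcharge at the founding depth q = γ·D_f = 17.4 × 1 = 17.4 kPa.
The water table coincides with the base, so in the self-weight term γ → γ' = 8.19 kN/m³.
q_ult = q·N_q + 0.5·γ·B·N_γ
     = 17.4 × 18.4 + 0.5 × 8.19 × 3.7 × 15.1
     = 320.16 + 228.79 = 548.95 kPa.
Gross allowable pressure q_all = 548.95 / 3 = 182.98 kPa.
Allowable wall load = q_all × B = 182.98 × 3.7 = 677.04 kN per metre run.

≈ 677 kN/m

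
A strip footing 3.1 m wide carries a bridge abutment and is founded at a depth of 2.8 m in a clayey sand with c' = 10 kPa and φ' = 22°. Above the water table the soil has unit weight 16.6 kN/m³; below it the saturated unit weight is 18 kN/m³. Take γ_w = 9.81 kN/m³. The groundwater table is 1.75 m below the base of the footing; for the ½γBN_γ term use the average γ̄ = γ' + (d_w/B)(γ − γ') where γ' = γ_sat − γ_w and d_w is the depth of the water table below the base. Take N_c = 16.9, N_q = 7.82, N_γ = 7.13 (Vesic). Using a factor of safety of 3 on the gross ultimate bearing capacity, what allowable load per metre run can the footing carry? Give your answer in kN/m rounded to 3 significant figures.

≈ 698 kN/m

Effective surcharge at the founding depth q = γ·D_f = 16.6 × 2.8 = 46.48 kPa.
With d_w = 1.75 m < B, γ̄ = 8.19 + (1.75/3.1) × (16.6 − 8.19) = 12.938 kN/m³.
q_ult = c·N_c + q·N_q + 0.5·γ·B·N_γ
     = 10 × 16.9 + 46.48 × 7.82 + 0.5 × 12.938 × 3.1 × 7.13
     = 169 + 363.47 + 142.98 = 675.45 kPa.
Gross allowable pressure q_all = 675.45 / 3 = 225.15 kPa.
Allowable wall load = q_all × B = 225.15 × 3.1 = 697.97 kN per metre run.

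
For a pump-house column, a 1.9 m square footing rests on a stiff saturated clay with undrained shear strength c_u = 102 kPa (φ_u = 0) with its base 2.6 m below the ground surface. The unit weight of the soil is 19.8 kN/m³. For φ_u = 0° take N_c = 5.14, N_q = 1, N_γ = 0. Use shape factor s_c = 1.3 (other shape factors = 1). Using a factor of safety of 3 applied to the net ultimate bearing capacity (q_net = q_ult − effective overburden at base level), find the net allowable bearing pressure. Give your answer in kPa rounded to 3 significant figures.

Effective surcharge at the founding depth q = γ·D_f = 19.8 × 2.6 = 51.48 kPa.
q_ult = c·N_c·s_c + q·N_q
     = 102 × 5.14 × 1.3 + 51.48 × 1
     = 681.56 + 51.48 = 733.04 kPa.
Net ultimate: q_net = 733.04 − 51.48 = 681.56 kPa.
q_all(net) = 681.56 / 3 = 227.19 kPa.

q_all(net) ≈ 227 kPa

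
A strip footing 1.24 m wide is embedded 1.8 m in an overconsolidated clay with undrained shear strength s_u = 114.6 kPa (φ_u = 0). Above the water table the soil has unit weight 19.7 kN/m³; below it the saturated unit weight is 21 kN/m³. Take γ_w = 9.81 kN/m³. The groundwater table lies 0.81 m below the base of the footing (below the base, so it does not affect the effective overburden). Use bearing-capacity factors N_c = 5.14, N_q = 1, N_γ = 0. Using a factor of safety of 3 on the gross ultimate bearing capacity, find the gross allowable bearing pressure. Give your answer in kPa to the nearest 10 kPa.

q_all ≈ 210 kPa

q = γ·D_f = 19.7 × 1.8 = 35.46 kPa.
c·N_c = 114.6 × 5.14 = 589.04 kPa
q·N_q = 35.46 × 1 = 35.46 kPa
q_ult = 589.04 + 35.46 = 624.5 kPa.
q_all = 624.5 / 3 = 208.17 kPa.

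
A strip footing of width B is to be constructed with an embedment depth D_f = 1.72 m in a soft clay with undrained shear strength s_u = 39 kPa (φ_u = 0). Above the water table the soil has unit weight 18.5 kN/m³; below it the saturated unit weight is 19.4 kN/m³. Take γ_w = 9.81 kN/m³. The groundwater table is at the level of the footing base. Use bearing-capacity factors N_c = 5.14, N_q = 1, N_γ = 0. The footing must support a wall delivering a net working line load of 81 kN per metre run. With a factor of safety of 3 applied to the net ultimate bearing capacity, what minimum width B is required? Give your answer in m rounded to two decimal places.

q = γ·D_f = 18.5 × 1.72 = 31.82 kPa.
c·N_c = 39 × 5.14 = 200.46 kPa
q·N_q = 31.82 × 1 = 31.82 kPa
q_ult = 200.46 + 31.82 = 232.28 kPa.
For φ = 0 the ½γBN_γ term vanishes, so q_ult is independent of B. q_net = 232.28 − 31.82 = 200.46 kPa; q_all(net) = 200.46/3 = 66.82 kPa.
Required width B = w / q_all(net) = 81 / 66.82 = 1.212 m.

B = 1.21 m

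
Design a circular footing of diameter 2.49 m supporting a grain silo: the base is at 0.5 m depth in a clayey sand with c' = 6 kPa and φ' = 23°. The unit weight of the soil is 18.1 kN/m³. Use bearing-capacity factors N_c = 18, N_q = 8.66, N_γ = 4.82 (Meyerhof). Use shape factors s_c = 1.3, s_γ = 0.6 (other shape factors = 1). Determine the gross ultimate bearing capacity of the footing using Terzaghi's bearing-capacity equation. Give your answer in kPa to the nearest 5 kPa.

q_ult ≈ 285 kPa

Overburden at base level: q = 18.1 × 0.5 = 9.05 kPa.
Cohesion term c·N_c·s_c = 6 × 18 × 1.3 = 140.4 kPa; surcharge term q·N_q = 9.05 × 8.66 = 78.373 kPa; self-weight term 0.5·γ·B·N_γ·s_γ = 0.5 × 18.1 × 2.49 × 4.82 × 0.6 = 65.17 kPa.
q_ult = 140.4 + 78.373 + 65.17 = 283.94 kPa.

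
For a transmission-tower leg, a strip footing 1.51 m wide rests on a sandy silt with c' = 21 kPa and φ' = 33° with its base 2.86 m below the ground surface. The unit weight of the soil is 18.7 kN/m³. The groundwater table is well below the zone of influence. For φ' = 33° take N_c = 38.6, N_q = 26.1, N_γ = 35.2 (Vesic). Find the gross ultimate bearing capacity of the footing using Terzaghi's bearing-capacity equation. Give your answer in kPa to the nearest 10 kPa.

q = γ·D_f = 18.7 × 2.86 = 53.482 kPa.
c·N_c = 21 × 38.6 = 810.6 kPa
q·N_q = 53.482 × 26.1 = 1395.9 kPa
0.5·γ·B·N_γ = 0.5 × 18.7 × 1.51 × 35.2 = 496.97 kPa
q_ult = 810.6 + 1395.9 + 496.97 = 2703.5 kPa.

q_ult ≈ 2700 kPa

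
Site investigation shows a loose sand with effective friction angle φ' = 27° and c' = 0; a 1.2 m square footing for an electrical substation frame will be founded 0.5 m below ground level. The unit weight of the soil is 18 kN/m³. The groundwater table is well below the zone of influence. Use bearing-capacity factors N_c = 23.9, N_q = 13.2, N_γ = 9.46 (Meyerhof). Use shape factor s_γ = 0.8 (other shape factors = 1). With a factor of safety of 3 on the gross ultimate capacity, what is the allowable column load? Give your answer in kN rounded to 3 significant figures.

P_all ≈ 96.3 kN

Effective surcharge at the founding depth q = γ·D_f = 18 × 0.5 = 9 kPa.
q_ult = q·N_q + 0.5·γ·B·N_γ·s_γ
     = 9 × 13.2 + 0.5 × 18 × 1.2 × 9.46 × 0.8
     = 118.8 + 81.734 = 200.53 kPa.
Gross allowable pressure q_all = 200.53 / 3 = 66.845 kPa.
Footing area = 1.44 m², so allowable column load = 66.845 × 1.44 = 96.257 kN.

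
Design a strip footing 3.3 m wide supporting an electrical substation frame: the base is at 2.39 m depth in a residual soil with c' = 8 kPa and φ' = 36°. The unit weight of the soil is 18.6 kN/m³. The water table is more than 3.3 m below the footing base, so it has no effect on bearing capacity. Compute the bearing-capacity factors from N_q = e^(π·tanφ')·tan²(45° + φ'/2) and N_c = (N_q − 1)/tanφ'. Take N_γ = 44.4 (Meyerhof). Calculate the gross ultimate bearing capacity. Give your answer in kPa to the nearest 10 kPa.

tan36° = 0.7265, so N_q = e^(π×0.7265)·tan²(63°) = 9.801 × 3.852 = 37.75.
N_c = (37.75 − 1)/tan36° = 50.59.
Effective surcharge at the founding depth q = γ·D_f = 18.6 × 2.39 = 44.454 kPa.
q_ult = c·N_c + q·N_q + 0.5·γ·B·N_γ
     = 8 × 50.585 + 44.454 × 37.752 + 0.5 × 18.6 × 3.3 × 44.4
     = 404.68 + 1678.2 + 1362.6 = 3445.6 kPa.

q_ult ≈ 3450 kPa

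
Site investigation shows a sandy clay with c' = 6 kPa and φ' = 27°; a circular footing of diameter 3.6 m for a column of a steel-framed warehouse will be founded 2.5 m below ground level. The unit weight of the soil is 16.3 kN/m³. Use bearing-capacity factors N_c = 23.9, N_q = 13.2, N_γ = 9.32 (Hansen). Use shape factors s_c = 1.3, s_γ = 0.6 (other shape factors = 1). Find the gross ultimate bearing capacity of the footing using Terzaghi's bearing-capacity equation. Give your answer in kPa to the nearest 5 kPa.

q_ult ≈ 890 kPa

Effective surcharge at the founding depth q = γ·D_f = 16.3 × 2.5 = 40.75 kPa.
q_ult = c·N_c·s_c + q·N_q + 0.5·γ·B·N_γ·s_γ
     = 6 × 23.9 × 1.3 + 40.75 × 13.2 + 0.5 × 16.3 × 3.6 × 9.32 × 0.6
     = 186.42 + 537.9 + 164.07 = 888.39 kPa.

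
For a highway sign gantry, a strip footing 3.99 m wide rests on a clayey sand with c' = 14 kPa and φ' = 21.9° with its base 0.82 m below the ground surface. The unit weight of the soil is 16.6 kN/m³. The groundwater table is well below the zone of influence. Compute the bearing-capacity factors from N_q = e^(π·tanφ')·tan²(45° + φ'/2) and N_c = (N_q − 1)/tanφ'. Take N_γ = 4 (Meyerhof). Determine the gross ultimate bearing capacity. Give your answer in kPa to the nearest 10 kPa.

q_ult ≈ 470 kPa

tan21.9° = 0.402, so N_q = e^(π×0.402)·tan²(55.95°) = 3.536 × 2.19 = 7.74.
N_c = (7.74 − 1)/tan21.9° = 16.77.
q = γ·D_f = 16.6 × 0.82 = 13.612 kPa.
c·N_c = 14 × 16.772 = 234.81 kPa
q·N_q = 13.612 × 7.7422 = 105.39 kPa
0.5·γ·B·N_γ = 0.5 × 16.6 × 3.99 × 4 = 132.47 kPa
q_ult = 234.81 + 105.39 + 132.47 = 472.66 kPa.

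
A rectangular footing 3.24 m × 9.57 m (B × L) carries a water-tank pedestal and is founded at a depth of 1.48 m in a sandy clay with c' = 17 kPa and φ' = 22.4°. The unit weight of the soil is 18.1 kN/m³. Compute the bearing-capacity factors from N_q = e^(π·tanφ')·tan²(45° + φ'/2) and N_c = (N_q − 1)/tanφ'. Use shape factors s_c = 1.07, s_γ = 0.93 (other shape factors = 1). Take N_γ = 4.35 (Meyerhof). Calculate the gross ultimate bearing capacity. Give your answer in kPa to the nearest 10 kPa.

q_ult ≈ 650 kPa

tan22.4° = 0.4122, so N_q = e^(π×0.4122)·tan²(56.2°) = 3.651 × 2.231 = 8.15.
N_c = (8.15 − 1)/tan22.4° = 17.34.
q = γ·D_f = 18.1 × 1.48 = 26.788 kPa.
c·N_c·s_c = 17 × 17.337 × 1.07 = 315.36 kPa
q·N_q = 26.788 × 8.1457 = 218.21 kPa
0.5·γ·B·N_γ·s_γ = 0.5 × 18.1 × 3.24 × 4.35 × 0.93 = 118.62 kPa
q_ult = 315.36 + 218.21 + 118.62 = 652.19 kPa.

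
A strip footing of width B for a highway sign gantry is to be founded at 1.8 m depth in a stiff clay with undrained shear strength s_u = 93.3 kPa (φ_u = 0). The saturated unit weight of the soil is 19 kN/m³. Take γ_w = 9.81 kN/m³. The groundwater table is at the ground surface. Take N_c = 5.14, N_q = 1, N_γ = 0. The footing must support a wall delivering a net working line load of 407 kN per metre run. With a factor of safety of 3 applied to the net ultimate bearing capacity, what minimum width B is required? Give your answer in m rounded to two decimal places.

With the water table at the surface the whole profile is submerged: γ' = 19 − 9.81 = 9.19 kN/m³, so q = γ'·D_f = 16.542 kPa.
q_ult = c·N_c + q·N_q
     = 93.3 × 5.14 + 16.542 × 1
     = 479.56 + 16.542 = 496.1 kPa.
For φ = 0 the ½γBN_γ term vanishes, so q_ult is independent of B. q_net = 496.1 − 16.542 = 479.56 kPa; q_all(net) = 479.56/3 = 159.85 kPa.
Required width B = w / q_all(net) = 407 / 159.85 = 2.546 m.

B = 2.55 m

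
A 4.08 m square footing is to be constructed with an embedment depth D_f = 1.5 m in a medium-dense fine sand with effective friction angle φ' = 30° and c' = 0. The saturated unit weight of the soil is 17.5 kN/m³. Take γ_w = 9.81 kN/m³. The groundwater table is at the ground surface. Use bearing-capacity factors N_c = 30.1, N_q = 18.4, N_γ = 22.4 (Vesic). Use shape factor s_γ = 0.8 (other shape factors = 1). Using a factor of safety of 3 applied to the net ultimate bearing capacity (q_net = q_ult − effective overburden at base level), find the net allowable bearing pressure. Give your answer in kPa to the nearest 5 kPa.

q_all(net) ≈ 160 kPa

γ' = 17.5 − 9.81 = 7.69 kN/m³ (submerged throughout). q = 7.69 × 1.5 = 11.535 kPa; the same γ' applies in the ½γBN_γ term.
q·N_q = 11.535 × 18.4 = 212.24 kPa
0.5·γ·B·N_γ·s_γ = 0.5 × 7.69 × 4.08 × 22.4 × 0.8 = 281.12 kPa
q_ult = 212.24 + 281.12 = 493.37 kPa.
Net ultimate: q_net = 493.37 − 11.535 = 481.83 kPa.
q_all(net) = 481.83 / 3 = 160.61 kPa.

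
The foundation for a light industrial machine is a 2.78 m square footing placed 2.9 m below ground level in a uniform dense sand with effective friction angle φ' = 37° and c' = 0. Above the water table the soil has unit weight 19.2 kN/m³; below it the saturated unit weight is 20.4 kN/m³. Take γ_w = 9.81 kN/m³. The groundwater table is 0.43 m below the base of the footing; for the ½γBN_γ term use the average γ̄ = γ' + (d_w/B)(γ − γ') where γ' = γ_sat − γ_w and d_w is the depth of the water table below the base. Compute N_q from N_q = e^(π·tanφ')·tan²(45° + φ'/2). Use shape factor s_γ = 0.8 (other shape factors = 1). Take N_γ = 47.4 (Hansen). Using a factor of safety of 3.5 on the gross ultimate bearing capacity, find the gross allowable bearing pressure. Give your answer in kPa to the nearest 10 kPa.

N_q = e^(π·tan37°)·tan²(63.5°) = 42.92.
Overburden at base level: q = 19.2 × 2.9 = 55.68 kPa.
The water table is 0.43 m below the base (< B = 2.78 m), so the ½γBN_γ term uses γ̄ = γ' + (d_w/B)(γ − γ') = 10.59 + (0.43/2.78)(19.2 − 10.59) = 11.922 kN/m³.
Surcharge term q·N_q = 55.68 × 42.92 = 2389.8 kPa; self-weight term 0.5·γ·B·N_γ·s_γ = 0.5 × 11.922 × 2.78 × 47.4 × 0.8 = 628.38 kPa.
q_ult = 2389.8 + 628.38 = 3018.2 kPa.
q_all = 3018.2 / 3.5 = 862.33 kPa.

q_all ≈ 860 kPa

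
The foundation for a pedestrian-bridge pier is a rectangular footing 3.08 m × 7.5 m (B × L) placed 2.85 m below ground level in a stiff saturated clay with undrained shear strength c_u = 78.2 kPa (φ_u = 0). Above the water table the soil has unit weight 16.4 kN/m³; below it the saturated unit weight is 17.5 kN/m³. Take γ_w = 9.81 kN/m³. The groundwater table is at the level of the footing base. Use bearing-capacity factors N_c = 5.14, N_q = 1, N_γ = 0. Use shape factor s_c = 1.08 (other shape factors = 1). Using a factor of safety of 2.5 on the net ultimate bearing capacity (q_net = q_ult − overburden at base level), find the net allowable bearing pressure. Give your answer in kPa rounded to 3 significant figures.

q_all(net) ≈ 174 kPa

Overburden at base level: q = 16.4 × 2.85 = 46.74 kPa.
Cohesion term c·N_c·s_c = 78.2 × 5.14 × 1.08 = 434.1 kPa; surcharge term q·N_q = 46.74 × 1 = 46.74 kPa.
q_ult = 434.1 + 46.74 = 480.84 kPa.
q_net = 480.84 − 46.74 = 434.1 kPa.
q_all(net) = 434.1 / 2.5 = 173.64 kPa.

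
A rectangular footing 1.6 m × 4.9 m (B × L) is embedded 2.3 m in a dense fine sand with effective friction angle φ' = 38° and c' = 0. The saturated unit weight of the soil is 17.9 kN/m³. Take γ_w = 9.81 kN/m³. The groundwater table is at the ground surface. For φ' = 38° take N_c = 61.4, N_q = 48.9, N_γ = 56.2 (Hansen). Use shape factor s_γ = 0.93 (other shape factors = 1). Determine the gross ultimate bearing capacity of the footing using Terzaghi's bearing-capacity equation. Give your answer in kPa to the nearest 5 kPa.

q_ult ≈ 1250 kPa

γ' = 17.9 − 9.81 = 8.09 kN/m³ (submerged throughout). q = 8.09 × 2.3 = 18.607 kPa; the same γ' applies in the ½γBN_γ term.
q·N_q = 18.607 × 48.9 = 909.88 kPa
0.5·γ·B·N_γ·s_γ = 0.5 × 8.09 × 1.6 × 56.2 × 0.93 = 338.27 kPa
q_ult = 909.88 + 338.27 = 1248.1 kPa.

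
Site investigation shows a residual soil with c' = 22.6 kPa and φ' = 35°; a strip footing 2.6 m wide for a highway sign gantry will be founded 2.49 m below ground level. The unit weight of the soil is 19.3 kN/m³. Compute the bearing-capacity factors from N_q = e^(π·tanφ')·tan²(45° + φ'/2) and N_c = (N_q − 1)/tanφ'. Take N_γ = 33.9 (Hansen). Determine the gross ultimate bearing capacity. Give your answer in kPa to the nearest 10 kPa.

tan35° = 0.7002, so N_q = e^(π×0.7002)·tan²(62.5°) = 9.023 × 3.69 = 33.3.
N_c = (33.3 − 1)/tan35° = 46.12.
q = γ·D_f = 19.3 × 2.49 = 48.057 kPa.
c·N_c = 22.6 × 46.124 = 1042.4 kPa
q·N_q = 48.057 × 33.296 = 1600.1 kPa
0.5·γ·B·N_γ = 0.5 × 19.3 × 2.6 × 33.9 = 850.55 kPa
q_ult = 1042.4 + 1600.1 + 850.55 = 3493.1 kPa.

q_ult ≈ 3490 kPa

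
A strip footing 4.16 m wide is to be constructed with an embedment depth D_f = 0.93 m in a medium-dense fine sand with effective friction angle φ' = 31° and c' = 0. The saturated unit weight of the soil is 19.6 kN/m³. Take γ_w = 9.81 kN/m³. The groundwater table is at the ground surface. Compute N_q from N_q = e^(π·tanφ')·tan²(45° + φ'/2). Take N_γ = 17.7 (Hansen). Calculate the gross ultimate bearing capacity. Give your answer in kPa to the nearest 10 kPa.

q_ult ≈ 550 kPa

tan31° = 0.6009, so N_q = e^(π×0.6009)·tan²(60.5°) = 6.604 × 3.124 = 20.63.
With the water table at the surface the whole profile is submerged: γ' = 19.6 − 9.81 = 9.79 kN/m³, so q = γ'·D_f = 9.1047 kPa; the same γ' applies in the ½γBN_γ term.
q_ult = q·N_q + 0.5·γ·B·N_γ
     = 9.1047 × 20.631 + 0.5 × 9.79 × 4.16 × 17.7
     = 187.84 + 360.43 = 548.27 kPa.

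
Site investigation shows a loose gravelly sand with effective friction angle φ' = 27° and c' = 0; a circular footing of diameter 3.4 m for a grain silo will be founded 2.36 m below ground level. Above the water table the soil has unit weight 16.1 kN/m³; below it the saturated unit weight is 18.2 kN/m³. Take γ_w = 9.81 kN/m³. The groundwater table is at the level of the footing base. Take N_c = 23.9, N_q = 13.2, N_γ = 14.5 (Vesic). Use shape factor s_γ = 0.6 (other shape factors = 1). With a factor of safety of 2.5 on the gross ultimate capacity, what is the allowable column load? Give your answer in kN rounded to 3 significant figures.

q = γ·D_f = 16.1 × 2.36 = 37.996 kPa.
For the ½γBN_γ term take γ' = 18.2 − 9.81 = 8.39 kN/m³ (soil below base is submerged).
q·N_q = 37.996 × 13.2 = 501.55 kPa
0.5·γ·B·N_γ·s_γ = 0.5 × 8.39 × 3.4 × 14.5 × 0.6 = 124.09 kPa
q_ult = 501.55 + 124.09 = 625.64 kPa.
Gross allowable pressure q_all = 625.64 / 2.5 = 250.25 kPa.
Footing area = 9.0792 m², so allowable column load = 250.25 × 9.0792 = 2272.1 kN.

P_all ≈ 2270 kN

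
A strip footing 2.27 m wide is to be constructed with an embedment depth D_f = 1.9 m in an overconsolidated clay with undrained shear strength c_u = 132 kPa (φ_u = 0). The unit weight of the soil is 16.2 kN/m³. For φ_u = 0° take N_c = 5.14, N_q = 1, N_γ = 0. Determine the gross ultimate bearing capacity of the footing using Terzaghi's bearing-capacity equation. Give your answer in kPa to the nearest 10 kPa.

Effective surcharge at the founding depth q = γ·D_f = 16.2 × 1.9 = 30.78 kPa.
q_ult = c·N_c + q·N_q
     = 132 × 5.14 + 30.78 × 1
     = 678.48 + 30.78 = 709.26 kPa.

q_ult ≈ 710 kPa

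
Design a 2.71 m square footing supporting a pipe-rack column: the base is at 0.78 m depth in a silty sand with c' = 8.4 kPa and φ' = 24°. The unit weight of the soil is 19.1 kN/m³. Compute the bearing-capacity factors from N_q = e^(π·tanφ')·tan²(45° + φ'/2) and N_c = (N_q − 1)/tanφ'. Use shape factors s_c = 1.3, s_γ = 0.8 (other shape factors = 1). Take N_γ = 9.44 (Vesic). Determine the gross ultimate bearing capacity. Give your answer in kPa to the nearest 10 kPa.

tan24° = 0.4452, so N_q = e^(π×0.4452)·tan²(57°) = 4.05 × 2.371 = 9.6.
N_c = (9.6 − 1)/tan24° = 19.32.
q = γ·D_f = 19.1 × 0.78 = 14.898 kPa.
c·N_c·s_c = 8.4 × 19.324 × 1.3 = 211.01 kPa
q·N_q = 14.898 × 9.6034 = 143.07 kPa
0.5·γ·B·N_γ·s_γ = 0.5 × 19.1 × 2.71 × 9.44 × 0.8 = 195.45 kPa
q_ult = 211.01 + 143.07 + 195.45 = 549.53 kPa.

q_ult ≈ 550 kPa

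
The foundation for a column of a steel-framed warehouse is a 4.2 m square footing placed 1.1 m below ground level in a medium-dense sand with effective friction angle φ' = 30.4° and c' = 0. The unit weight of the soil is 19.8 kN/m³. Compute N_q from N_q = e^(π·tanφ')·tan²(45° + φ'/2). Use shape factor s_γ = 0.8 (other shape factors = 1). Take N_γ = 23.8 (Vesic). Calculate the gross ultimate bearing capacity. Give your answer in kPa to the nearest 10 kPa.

q_ult ≈ 1210 kPa

tan30.4° = 0.5867, so N_q = e^(π×0.5867)·tan²(60.2°) = 6.316 × 3.049 = 19.26.
Effective surcharge at the founding depth q = γ·D_f = 19.8 × 1.1 = 21.78 kPa.
q_ult = q·N_q + 0.5·γ·B·N_γ·s_γ
     = 21.78 × 19.258 + 0.5 × 19.8 × 4.2 × 23.8 × 0.8
     = 419.44 + 791.68 = 1211.1 kPa.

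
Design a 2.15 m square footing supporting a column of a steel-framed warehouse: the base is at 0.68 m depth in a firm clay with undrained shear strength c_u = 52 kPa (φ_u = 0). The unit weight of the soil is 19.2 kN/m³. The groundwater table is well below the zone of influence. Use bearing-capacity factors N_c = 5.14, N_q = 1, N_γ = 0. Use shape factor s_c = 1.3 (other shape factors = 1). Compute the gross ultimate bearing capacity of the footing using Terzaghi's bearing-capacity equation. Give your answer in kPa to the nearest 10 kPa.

Overburden at base level: q = 19.2 × 0.68 = 13.056 kPa.
Cohesion term c·N_c·s_c = 52 × 5.14 × 1.3 = 347.46 kPa; surcharge term q·N_q = 13.056 × 1 = 13.056 kPa.
q_ult = 347.46 + 13.056 = 360.52 kPa.

q_ult ≈ 360 kPa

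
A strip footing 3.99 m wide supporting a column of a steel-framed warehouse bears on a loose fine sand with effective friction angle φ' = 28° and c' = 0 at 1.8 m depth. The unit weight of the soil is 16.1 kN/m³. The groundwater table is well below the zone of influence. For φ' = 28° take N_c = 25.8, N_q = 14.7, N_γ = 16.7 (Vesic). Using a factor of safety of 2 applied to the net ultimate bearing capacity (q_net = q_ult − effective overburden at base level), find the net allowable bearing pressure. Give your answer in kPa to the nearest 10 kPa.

q_all(net) ≈ 470 kPa

Overburden at base level: q = 16.1 × 1.8 = 28.98 kPa.
Surcharge term q·N_q = 28.98 × 14.7 = 426.01 kPa; self-weight term 0.5·γ·B·N_γ = 0.5 × 16.1 × 3.99 × 16.7 = 536.4 kPa.
q_ult = 426.01 + 536.4 = 962.4 kPa.
Net ultimate: q_net = 962.4 − 28.98 = 933.42 kPa.
q_all(net) = 933.42 / 2 = 466.71 kPa.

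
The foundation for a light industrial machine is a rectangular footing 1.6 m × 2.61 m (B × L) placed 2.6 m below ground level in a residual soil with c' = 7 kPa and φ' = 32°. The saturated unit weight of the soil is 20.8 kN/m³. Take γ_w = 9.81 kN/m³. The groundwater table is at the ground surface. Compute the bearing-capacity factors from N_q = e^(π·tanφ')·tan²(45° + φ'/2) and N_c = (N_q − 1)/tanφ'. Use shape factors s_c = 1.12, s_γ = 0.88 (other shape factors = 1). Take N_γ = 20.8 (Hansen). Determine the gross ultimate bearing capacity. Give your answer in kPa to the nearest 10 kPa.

tan32° = 0.6249, so N_q = e^(π×0.6249)·tan²(61°) = 7.121 × 3.255 = 23.18.
N_c = (23.18 − 1)/tan32° = 35.49.
With the water table at the surface the whole profile is submerged: γ' = 20.8 − 9.81 = 10.99 kN/m³, so q = γ'·D_f = 28.574 kPa; the same γ' applies in the ½γBN_γ term.
q_ult = c·N_c·s_c + q·N_q + 0.5·γ·B·N_γ·s_γ
     = 7 × 35.49 × 1.12 + 28.574 × 23.177 + 0.5 × 10.99 × 1.6 × 20.8 × 0.88
     = 278.24 + 662.25 + 160.93 = 1101.4 kPa.

q_ult ≈ 1100 kPa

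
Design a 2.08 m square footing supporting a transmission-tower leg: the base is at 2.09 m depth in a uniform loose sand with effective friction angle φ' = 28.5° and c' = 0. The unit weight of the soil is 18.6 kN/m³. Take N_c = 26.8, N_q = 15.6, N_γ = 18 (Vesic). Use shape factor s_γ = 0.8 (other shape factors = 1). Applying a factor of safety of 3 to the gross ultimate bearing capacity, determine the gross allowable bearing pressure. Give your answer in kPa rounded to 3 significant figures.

q_all ≈ 295 kPa

q = γ·D_f = 18.6 × 2.09 = 38.874 kPa.
q·N_q = 38.874 × 15.6 = 606.43 kPa
0.5·γ·B·N_γ·s_γ = 0.5 × 18.6 × 2.08 × 18 × 0.8 = 278.55 kPa
q_ult = 606.43 + 278.55 = 884.99 kPa.
q_all = q_ult / FS = 884.99 / 3 = 295 kPa.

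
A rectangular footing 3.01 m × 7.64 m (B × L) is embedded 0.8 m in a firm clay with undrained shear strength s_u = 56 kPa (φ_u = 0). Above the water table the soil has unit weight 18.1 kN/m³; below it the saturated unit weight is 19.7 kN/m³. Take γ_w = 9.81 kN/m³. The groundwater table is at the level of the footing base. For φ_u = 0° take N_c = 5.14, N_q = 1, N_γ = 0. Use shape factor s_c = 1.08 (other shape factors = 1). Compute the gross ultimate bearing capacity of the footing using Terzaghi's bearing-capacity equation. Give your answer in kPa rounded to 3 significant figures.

Effective surcharge at the founding depth q = γ·D_f = 18.1 × 0.8 = 14.48 kPa.
q_ult = c·N_c·s_c + q·N_q
     = 56 × 5.14 × 1.08 + 14.48 × 1
     = 310.87 + 14.48 = 325.35 kPa.

q_ult ≈ 325 kPa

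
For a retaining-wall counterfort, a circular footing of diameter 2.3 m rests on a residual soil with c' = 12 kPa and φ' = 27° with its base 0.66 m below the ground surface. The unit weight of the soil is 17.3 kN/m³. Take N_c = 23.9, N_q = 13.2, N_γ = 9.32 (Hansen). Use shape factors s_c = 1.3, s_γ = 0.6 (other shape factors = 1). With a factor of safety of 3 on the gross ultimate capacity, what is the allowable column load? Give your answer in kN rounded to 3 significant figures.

P_all ≈ 879 kN

q = γ·D_f = 17.3 × 0.66 = 11.418 kPa.
c·N_c·s_c = 12 × 23.9 × 1.3 = 372.84 kPa
q·N_q = 11.418 × 13.2 = 150.72 kPa
0.5·γ·B·N_γ·s_γ = 0.5 × 17.3 × 2.3 × 9.32 × 0.6 = 111.25 kPa
q_ult = 372.84 + 150.72 + 111.25 = 634.81 kPa.
Gross allowable pressure q_all = 634.81 / 3 = 211.6 kPa.
Footing area = 4.1548 m², so allowable column load = 211.6 × 4.1548 = 879.17 kN.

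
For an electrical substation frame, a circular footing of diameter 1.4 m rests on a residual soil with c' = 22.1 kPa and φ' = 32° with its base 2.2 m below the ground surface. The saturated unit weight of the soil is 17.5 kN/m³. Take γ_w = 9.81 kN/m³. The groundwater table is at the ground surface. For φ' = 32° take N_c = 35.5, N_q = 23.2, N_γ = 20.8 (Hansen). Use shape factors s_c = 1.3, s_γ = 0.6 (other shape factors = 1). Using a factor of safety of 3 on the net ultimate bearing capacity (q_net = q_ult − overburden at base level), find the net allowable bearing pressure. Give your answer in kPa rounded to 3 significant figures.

q_all(net) ≈ 488 kPa

With the water table at the surface the whole profile is submerged: γ' = 17.5 − 9.81 = 7.69 kN/m³, so q = γ'·D_f = 16.918 kPa; the same γ' applies in the ½γBN_γ term.
q_ult = c·N_c·s_c + q·N_q + 0.5·γ·B·N_γ·s_γ
     = 22.1 × 35.5 × 1.3 + 16.918 × 23.2 + 0.5 × 7.69 × 1.4 × 20.8 × 0.6
     = 1019.9 + 392.5 + 67.18 = 1479.6 kPa.
q_net = 1479.6 − 16.918 = 1462.7 kPa.
q_all(net) = 1462.7 / 3 = 487.56 kPa.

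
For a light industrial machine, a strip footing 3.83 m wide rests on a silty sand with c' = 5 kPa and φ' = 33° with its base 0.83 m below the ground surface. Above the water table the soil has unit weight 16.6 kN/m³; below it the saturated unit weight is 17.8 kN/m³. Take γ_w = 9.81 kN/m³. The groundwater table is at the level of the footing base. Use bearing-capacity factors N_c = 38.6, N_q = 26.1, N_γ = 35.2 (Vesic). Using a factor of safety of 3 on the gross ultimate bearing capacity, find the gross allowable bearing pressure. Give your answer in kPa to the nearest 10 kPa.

Effective surcharge at the founding depth q = γ·D_f = 16.6 × 0.83 = 13.778 kPa.
The water table coincides with the base, so in the self-weight term γ → γ' = 7.99 kN/m³.
q_ult = c·N_c + q·N_q + 0.5·γ·B·N_γ
     = 5 × 38.6 + 13.778 × 26.1 + 0.5 × 7.99 × 3.83 × 35.2
     = 193 + 359.61 + 538.59 = 1091.2 kPa.
q_all = 1091.2 / 3 = 363.73 kPa.

q_all ≈ 360 kPa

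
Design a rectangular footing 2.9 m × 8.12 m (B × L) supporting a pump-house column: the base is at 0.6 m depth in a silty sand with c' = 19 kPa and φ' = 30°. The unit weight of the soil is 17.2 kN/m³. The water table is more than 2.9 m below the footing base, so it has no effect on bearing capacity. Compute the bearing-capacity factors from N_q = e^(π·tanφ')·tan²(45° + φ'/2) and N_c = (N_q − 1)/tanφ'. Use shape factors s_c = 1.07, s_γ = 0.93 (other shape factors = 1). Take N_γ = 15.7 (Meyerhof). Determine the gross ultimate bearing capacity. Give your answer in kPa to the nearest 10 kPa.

q_ult ≈ 1170 kPa

tan30° = 0.5774, so N_q = e^(π×0.5774)·tan²(60°) = 6.134 × 3.0 = 18.4.
N_c = (18.4 − 1)/tan30° = 30.14.
Overburden at base level: q = 17.2 × 0.6 = 10.32 kPa.
Cohesion term c·N_c·s_c = 19 × 30.14 × 1.07 = 612.74 kPa; surcharge term q·N_q = 10.32 × 18.401 = 189.9 kPa; self-weight term 0.5·γ·B·N_γ·s_γ = 0.5 × 17.2 × 2.9 × 15.7 × 0.93 = 364.15 kPa.
q_ult = 612.74 + 189.9 + 364.15 = 1166.8 kPa.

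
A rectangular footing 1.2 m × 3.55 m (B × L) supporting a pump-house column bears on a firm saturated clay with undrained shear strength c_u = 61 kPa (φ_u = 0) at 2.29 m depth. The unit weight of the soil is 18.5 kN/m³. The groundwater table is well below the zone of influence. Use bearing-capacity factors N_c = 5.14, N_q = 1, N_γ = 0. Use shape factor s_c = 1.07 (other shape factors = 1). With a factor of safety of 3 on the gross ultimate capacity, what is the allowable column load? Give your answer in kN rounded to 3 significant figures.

Overburden at base level: q = 18.5 × 2.29 = 42.365 kPa.
Cohesion term c·N_c·s_c = 61 × 5.14 × 1.07 = 335.49 kPa; surcharge term q·N_q = 42.365 × 1 = 42.365 kPa.
q_ult = 335.49 + 42.365 = 377.85 kPa.
Gross allowable pressure q_all = 377.85 / 3 = 125.95 kPa.
Footing area = 4.26 m², so allowable column load = 125.95 × 4.26 = 536.55 kN.

P_all ≈ 537 kN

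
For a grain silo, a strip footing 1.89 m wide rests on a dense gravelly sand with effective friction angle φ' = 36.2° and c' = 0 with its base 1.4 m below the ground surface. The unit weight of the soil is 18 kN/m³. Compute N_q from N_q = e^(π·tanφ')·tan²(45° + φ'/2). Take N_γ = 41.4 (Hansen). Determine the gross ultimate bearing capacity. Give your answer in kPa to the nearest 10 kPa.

tan36.2° = 0.7319, so N_q = e^(π×0.7319)·tan²(63.1°) = 9.967 × 3.885 = 38.73.
Effective surcharge at the founding depth q = γ·D_f = 18 × 1.4 = 25.2 kPa.
q_ult = q·N_q + 0.5·γ·B·N_γ
     = 25.2 × 38.725 + 0.5 × 18 × 1.89 × 41.4
     = 975.87 + 704.21 = 1680.1 kPa.

q_ult ≈ 1680 kPa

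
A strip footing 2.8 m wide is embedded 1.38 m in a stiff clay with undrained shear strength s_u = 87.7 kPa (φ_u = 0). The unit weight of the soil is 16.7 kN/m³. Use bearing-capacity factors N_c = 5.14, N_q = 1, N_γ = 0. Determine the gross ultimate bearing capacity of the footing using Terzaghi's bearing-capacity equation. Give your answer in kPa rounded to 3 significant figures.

q_ult ≈ 474 kPa

Effective surcharge at the founding depth q = γ·D_f = 16.7 × 1.38 = 23.046 kPa.
q_ult = c·N_c + q·N_q
     = 87.7 × 5.14 + 23.046 × 1
     = 450.78 + 23.046 = 473.82 kPa.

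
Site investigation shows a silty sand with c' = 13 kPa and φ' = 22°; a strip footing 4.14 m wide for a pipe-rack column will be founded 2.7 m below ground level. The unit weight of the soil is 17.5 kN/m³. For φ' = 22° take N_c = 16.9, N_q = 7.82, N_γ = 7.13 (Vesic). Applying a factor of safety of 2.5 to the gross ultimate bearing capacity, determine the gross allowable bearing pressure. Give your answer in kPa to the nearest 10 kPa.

q = γ·D_f = 17.5 × 2.7 = 47.25 kPa.
c·N_c = 13 × 16.9 = 219.7 kPa
q·N_q = 47.25 × 7.82 = 369.5 kPa
0.5·γ·B·N_γ = 0.5 × 17.5 × 4.14 × 7.13 = 258.28 kPa
q_ult = 219.7 + 369.5 + 258.28 = 847.48 kPa.
q_all = q_ult / FS = 847.48 / 2.5 = 338.99 kPa.

q_all ≈ 340 kPa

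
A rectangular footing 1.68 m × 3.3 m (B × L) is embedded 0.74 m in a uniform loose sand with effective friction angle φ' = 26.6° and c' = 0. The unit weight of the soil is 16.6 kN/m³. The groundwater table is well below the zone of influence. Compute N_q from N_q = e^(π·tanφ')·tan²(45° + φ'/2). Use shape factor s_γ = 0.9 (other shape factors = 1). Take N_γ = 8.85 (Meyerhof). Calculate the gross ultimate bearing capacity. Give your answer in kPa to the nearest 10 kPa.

q_ult ≈ 270 kPa

tan26.6° = 0.5008, so N_q = e^(π×0.5008)·tan²(58.3°) = 4.822 × 2.622 = 12.64.
Overburden at base level: q = 16.6 × 0.74 = 12.284 kPa.
Surcharge term q·N_q = 12.284 × 12.641 = 155.29 kPa; self-weight term 0.5·γ·B·N_γ·s_γ = 0.5 × 16.6 × 1.68 × 8.85 × 0.9 = 111.06 kPa.
q_ult = 155.29 + 111.06 = 266.35 kPa.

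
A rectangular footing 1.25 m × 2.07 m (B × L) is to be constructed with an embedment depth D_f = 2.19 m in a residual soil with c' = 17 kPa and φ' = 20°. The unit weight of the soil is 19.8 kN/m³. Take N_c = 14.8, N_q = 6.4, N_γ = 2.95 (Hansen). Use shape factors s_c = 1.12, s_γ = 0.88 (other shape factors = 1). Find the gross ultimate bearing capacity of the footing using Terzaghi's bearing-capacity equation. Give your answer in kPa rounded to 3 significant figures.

q = γ·D_f = 19.8 × 2.19 = 43.362 kPa.
c·N_c·s_c = 17 × 14.8 × 1.12 = 281.79 kPa
q·N_q = 43.362 × 6.4 = 277.52 kPa
0.5·γ·B·N_γ·s_γ = 0.5 × 19.8 × 1.25 × 2.95 × 0.88 = 32.126 kPa
q_ult = 281.79 + 277.52 + 32.126 = 591.43 kPa.

q_ult ≈ 591 kPa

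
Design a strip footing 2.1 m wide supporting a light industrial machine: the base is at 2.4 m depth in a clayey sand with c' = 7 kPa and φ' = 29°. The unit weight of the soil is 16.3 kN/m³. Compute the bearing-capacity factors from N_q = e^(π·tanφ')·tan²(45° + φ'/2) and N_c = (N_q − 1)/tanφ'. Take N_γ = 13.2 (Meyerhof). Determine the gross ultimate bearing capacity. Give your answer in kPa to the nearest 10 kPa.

q_ult ≈ 1060 kPa

tan29° = 0.5543, so N_q = e^(π×0.5543)·tan²(59.5°) = 5.705 × 2.882 = 16.44.
N_c = (16.44 − 1)/tan29° = 27.86.
q = γ·D_f = 16.3 × 2.4 = 39.12 kPa.
c·N_c = 7 × 27.86 = 195.02 kPa
q·N_q = 39.12 × 16.443 = 643.26 kPa
0.5·γ·B·N_γ = 0.5 × 16.3 × 2.1 × 13.2 = 225.92 kPa
q_ult = 195.02 + 643.26 + 225.92 = 1064.2 kPa.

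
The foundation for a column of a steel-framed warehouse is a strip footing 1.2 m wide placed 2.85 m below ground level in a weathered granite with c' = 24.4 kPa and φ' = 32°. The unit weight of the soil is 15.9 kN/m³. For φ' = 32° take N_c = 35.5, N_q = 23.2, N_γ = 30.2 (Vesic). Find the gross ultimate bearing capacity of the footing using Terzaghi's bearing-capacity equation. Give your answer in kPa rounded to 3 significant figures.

q = γ·D_f = 15.9 × 2.85 = 45.315 kPa.
c·N_c = 24.4 × 35.5 = 866.2 kPa
q·N_q = 45.315 × 23.2 = 1051.3 kPa
0.5·γ·B·N_γ = 0.5 × 15.9 × 1.2 × 30.2 = 288.11 kPa
q_ult = 866.2 + 1051.3 + 288.11 = 2205.6 kPa.

q_ult ≈ 2210 kPa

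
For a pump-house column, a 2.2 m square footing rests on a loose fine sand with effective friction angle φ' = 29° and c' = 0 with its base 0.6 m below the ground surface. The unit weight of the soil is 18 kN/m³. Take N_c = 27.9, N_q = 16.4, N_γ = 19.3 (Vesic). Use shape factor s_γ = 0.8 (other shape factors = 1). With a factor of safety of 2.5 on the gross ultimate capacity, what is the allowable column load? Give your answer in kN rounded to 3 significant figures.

Overburden at base level: q = 18 × 0.6 = 10.8 kPa.
Surcharge term q·N_q = 10.8 × 16.4 = 177.12 kPa; self-weight term 0.5·γ·B·N_γ·s_γ = 0.5 × 18 × 2.2 × 19.3 × 0.8 = 305.71 kPa.
q_ult = 177.12 + 305.71 = 482.83 kPa.
Gross allowable pressure q_all = 482.83 / 2.5 = 193.13 kPa.
Footing area = 4.84 m², so allowable column load = 193.13 × 4.84 = 934.76 kN.

P_all ≈ 935 kN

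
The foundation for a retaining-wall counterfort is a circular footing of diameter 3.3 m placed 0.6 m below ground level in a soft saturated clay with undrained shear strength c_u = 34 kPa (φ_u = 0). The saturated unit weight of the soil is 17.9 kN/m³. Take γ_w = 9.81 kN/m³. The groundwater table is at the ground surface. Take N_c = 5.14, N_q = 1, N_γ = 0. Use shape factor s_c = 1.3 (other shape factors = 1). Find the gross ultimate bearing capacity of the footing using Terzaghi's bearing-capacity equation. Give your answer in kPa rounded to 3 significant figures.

q_ult ≈ 232 kPa

γ' = 17.9 − 9.81 = 8.09 kN/m³ (submerged throughout). q = 8.09 × 0.6 = 4.854 kPa.
c·N_c·s_c = 34 × 5.14 × 1.3 = 227.19 kPa
q·N_q = 4.854 × 1 = 4.854 kPa
q_ult = 227.19 + 4.854 = 232.04 kPa.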